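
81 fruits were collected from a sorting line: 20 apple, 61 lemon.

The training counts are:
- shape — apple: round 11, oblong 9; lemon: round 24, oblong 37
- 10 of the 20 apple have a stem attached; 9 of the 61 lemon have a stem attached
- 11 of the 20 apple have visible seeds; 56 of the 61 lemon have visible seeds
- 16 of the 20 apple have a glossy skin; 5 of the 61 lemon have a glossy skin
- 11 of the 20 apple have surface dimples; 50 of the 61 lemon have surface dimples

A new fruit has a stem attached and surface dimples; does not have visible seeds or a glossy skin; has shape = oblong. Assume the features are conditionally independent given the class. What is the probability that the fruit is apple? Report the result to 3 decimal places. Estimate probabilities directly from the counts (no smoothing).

0.398

apple: (20/81) × (9/20) × (10/20) × (9/20) × (4/20) × (11/20) = 0.00275
lemon: (61/81) × (37/61) × (9/61) × (5/61) × (56/61) × (50/61) ≈ 0.00415688
P(apple | x) = 0.00275 / 0.00690688 ≈ 0.398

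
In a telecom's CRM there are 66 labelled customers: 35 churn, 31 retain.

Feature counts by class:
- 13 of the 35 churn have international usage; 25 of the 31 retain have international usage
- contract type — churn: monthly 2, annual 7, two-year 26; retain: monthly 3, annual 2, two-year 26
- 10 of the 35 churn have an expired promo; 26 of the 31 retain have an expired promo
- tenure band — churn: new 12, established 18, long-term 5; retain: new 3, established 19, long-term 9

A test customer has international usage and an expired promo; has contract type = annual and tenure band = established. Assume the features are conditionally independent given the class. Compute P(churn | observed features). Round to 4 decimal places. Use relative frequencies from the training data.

0.3154

churn: (35/66) × (13/35) × (7/35) × (10/35) × (18/35) ≈ 0.0057885
retain: (31/66) × (25/31) × (2/31) × (26/31) × (19/31) ≈ 0.0125623
P(churn | x) = 0.0057885 / 0.0183508 ≈ 0.3154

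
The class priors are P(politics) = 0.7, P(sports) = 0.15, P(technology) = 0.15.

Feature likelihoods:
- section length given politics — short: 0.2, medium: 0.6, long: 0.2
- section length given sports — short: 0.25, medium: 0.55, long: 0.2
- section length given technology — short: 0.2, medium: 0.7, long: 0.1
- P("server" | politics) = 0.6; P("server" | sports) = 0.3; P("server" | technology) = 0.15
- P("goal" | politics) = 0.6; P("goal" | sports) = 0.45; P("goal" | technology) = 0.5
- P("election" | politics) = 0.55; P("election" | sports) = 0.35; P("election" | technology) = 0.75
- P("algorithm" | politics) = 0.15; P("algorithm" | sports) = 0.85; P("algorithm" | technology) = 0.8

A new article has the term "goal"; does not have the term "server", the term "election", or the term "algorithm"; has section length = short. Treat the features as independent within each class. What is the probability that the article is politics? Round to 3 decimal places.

politics: 0.7 × 0.2 × (1−0.6) × 0.6 × (1−0.55) × (1−0.15) = 0.012852
sports: 0.15 × 0.25 × (1−0.3) × 0.45 × (1−0.35) × (1−0.85) = 0.00115171875
technology: 0.15 × 0.2 × (1−0.15) × 0.5 × (1−0.75) × (1−0.8) = 0.0006375
P(politics | x) = 0.012852 / 0.01464121875 ≈ 0.878

0.878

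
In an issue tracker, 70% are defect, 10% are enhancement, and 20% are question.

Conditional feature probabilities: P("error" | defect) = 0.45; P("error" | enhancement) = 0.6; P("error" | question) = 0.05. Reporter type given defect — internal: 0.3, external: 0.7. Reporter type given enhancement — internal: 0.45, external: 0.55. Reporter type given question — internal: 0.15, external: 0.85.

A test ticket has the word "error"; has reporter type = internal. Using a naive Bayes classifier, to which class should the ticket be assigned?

defect: 0.7 × 0.45 × 0.3 = 0.0945
enhancement: 0.1 × 0.6 × 0.45 = 0.027
question: 0.2 × 0.05 × 0.15 = 0.0015
Highest score → defect.

defect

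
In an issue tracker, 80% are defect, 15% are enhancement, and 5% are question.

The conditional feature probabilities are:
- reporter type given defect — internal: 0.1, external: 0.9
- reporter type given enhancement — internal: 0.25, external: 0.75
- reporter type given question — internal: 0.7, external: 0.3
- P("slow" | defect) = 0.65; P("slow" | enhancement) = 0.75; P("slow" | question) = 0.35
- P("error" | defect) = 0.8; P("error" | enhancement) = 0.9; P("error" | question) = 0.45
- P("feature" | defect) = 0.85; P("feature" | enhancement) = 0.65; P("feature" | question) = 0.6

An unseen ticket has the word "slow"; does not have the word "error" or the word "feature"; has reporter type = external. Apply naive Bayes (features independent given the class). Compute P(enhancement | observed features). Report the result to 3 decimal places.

defect: 0.8 × 0.9 × 0.65 × (1−0.8) × (1−0.85) = 0.01404
enhancement: 0.15 × 0.75 × 0.75 × (1−0.9) × (1−0.65) = 0.002953125
question: 0.05 × 0.3 × 0.35 × (1−0.45) × (1−0.6) = 0.001155
P(enhancement | x) = 0.002953125 / 0.018148125 ≈ 0.163

0.163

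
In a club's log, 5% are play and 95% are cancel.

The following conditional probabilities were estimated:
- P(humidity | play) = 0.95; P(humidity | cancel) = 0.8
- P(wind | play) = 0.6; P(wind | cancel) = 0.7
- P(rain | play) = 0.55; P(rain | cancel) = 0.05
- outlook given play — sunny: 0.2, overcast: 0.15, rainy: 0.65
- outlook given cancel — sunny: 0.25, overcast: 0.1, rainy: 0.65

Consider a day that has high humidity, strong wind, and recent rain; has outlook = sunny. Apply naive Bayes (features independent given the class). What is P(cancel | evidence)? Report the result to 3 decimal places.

play: 0.05 × 0.95 × 0.6 × 0.55 × 0.2 = 0.003135
cancel: 0.95 × 0.8 × 0.7 × 0.05 × 0.25 = 0.00665
P(cancel | x) = 0.00665 / 0.009785 ≈ 0.680

0.680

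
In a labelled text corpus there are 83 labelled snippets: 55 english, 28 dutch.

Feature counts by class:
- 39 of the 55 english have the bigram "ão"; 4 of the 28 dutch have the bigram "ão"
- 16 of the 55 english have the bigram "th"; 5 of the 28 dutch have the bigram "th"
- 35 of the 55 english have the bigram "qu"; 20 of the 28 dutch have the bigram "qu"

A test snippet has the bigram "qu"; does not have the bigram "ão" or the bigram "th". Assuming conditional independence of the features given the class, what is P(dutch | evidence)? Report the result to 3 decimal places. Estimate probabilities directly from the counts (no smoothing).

0.661

english: (55/83) × (16/55) × (39/55) × (35/55) ≈ 0.086986
dutch: (28/83) × (24/28) × (23/28) × (20/28) ≈ 0.169658
P(dutch | x) = 0.169658 / 0.256644 ≈ 0.661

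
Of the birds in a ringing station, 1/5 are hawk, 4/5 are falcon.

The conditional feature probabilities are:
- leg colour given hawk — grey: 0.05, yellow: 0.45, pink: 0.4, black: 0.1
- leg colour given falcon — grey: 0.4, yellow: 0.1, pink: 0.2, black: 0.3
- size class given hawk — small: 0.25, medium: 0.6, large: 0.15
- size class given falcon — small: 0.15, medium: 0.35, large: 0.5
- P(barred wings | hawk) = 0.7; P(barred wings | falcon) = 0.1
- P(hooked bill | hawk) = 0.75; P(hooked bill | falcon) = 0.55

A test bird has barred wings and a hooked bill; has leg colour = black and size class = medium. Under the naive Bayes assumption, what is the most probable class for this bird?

hawk

hawk: 0.2 × 0.1 × 0.6 × 0.7 × 0.75 = 0.0063
falcon: 0.8 × 0.3 × 0.35 × 0.1 × 0.55 = 0.00462
Highest score → hawk.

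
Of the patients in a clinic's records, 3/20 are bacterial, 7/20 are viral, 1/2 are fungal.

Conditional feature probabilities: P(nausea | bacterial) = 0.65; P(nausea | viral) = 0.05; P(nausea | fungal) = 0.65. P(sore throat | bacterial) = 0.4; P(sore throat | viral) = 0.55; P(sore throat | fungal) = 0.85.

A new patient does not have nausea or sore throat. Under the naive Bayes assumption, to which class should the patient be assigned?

bacterial: 0.15 × (1−0.65) × (1−0.4) = 0.0315
viral: 0.35 × (1−0.05) × (1−0.55) = 0.149625
fungal: 0.5 × (1−0.65) × (1−0.85) = 0.02625
Highest score → viral.

viral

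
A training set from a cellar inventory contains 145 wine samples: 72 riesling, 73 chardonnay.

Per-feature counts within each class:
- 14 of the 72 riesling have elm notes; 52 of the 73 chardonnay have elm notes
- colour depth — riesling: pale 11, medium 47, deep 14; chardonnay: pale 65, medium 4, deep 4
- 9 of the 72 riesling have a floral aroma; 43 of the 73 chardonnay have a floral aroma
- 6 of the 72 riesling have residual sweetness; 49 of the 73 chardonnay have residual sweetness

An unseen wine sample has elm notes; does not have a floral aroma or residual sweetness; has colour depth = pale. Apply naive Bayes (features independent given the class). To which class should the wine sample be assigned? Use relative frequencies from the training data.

chardonnay

riesling: (72/145) × (14/72) × (11/72) × (63/72) × (66/72) ≈ 0.0118315
chardonnay: (73/145) × (52/73) × (65/73) × (30/73) × (24/73) ≈ 0.0431432
Highest score → chardonnay.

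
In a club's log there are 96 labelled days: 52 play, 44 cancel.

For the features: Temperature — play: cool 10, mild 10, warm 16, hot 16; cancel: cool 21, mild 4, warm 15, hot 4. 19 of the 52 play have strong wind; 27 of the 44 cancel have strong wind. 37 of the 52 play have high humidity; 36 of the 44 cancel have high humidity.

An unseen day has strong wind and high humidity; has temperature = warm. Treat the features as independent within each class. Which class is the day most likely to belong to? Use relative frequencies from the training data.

cancel

play: (52/96) × (16/52) × (19/52) × (37/52) ≈ 0.0433309
cancel: (44/96) × (15/44) × (27/44) × (36/44) ≈ 0.0784478
Highest score → cancel.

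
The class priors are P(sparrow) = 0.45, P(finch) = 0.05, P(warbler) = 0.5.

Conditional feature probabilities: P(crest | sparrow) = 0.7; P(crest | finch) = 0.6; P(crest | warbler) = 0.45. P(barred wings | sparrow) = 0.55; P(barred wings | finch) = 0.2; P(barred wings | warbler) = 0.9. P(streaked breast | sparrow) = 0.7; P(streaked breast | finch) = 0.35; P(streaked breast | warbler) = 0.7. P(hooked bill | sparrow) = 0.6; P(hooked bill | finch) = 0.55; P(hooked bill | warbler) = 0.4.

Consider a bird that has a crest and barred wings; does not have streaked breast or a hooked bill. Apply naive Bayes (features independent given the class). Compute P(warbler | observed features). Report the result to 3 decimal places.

0.618

sparrow: 0.45 × 0.7 × 0.55 × (1−0.7) × (1−0.6) = 0.02079
finch: 0.05 × 0.6 × 0.2 × (1−0.35) × (1−0.55) = 0.001755
warbler: 0.5 × 0.45 × 0.9 × (1−0.7) × (1−0.4) = 0.03645
P(warbler | x) = 0.03645 / 0.058995 ≈ 0.618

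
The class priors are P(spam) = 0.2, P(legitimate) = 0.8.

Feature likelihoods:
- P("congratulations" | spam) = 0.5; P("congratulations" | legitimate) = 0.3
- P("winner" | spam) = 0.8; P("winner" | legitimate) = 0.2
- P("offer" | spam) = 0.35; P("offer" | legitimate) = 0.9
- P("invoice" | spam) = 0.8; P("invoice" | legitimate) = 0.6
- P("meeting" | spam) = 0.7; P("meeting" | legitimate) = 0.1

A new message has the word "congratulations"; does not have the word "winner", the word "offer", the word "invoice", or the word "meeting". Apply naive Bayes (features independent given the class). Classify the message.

spam: 0.2 × 0.5 × (1−0.8) × (1−0.35) × (1−0.8) × (1−0.7) = 0.00078
legitimate: 0.8 × 0.3 × (1−0.2) × (1−0.9) × (1−0.6) × (1−0.1) = 0.006912
Highest score → legitimate.

legitimate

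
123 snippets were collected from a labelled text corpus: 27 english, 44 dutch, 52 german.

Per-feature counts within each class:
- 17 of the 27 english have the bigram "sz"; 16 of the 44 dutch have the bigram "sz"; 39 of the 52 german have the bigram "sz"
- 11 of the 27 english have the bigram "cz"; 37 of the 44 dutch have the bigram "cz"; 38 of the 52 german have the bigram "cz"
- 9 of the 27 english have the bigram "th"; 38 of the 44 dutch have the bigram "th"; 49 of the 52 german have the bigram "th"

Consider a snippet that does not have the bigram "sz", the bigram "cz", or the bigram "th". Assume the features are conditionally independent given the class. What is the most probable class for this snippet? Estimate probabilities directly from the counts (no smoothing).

english: (27/123) × (10/27) × (16/27) × (18/27) ≈ 0.0321188
dutch: (44/123) × (28/44) × (7/44) × (6/44) ≈ 0.00493852
german: (52/123) × (13/52) × (14/52) × (3/52) ≈ 0.00164165
Highest score → english.

english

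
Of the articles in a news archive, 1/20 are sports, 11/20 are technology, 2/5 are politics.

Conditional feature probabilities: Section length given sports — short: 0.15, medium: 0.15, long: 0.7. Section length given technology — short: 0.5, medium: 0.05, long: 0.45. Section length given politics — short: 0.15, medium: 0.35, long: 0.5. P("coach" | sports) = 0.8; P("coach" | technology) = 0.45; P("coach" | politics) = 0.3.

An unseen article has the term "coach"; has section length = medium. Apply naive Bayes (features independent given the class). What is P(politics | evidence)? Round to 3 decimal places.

sports: 0.05 × 0.15 × 0.8 = 0.006
technology: 0.55 × 0.05 × 0.45 = 0.012375
politics: 0.4 × 0.35 × 0.3 = 0.042
P(politics | x) = 0.042 / 0.060375 ≈ 0.696

0.696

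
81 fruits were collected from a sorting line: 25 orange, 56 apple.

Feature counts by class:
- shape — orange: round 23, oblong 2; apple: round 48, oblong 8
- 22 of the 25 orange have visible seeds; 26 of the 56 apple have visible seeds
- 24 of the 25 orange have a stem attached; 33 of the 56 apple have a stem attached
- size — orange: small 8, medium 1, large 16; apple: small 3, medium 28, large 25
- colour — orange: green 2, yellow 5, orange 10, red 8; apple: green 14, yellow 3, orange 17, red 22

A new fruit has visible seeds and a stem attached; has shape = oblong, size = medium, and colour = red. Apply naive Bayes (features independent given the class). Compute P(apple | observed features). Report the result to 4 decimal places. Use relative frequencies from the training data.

orange: (25/81) × (2/25) × (22/25) × (24/25) × (1/25) × (8/25) ≈ 0.000266999
apple: (56/81) × (8/56) × (26/56) × (33/56) × (28/56) × (22/56) ≈ 0.00530788
P(apple | x) = 0.00530788 / 0.005574879 ≈ 0.9521

0.9521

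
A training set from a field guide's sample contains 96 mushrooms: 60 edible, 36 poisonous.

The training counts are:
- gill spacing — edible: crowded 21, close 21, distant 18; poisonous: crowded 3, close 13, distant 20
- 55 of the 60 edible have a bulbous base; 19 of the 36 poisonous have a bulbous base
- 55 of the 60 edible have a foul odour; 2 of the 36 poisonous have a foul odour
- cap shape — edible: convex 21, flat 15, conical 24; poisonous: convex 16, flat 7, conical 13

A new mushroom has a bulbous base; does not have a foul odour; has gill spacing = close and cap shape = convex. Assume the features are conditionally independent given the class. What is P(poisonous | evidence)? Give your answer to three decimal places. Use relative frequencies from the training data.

edible: (60/96) × (21/60) × (55/60) × (5/60) × (21/60) ≈ 0.00584852
poisonous: (36/96) × (13/36) × (19/36) × (34/36) × (16/36) ≈ 0.0299997
P(poisonous | x) = 0.0299997 / 0.03584822 ≈ 0.837

0.837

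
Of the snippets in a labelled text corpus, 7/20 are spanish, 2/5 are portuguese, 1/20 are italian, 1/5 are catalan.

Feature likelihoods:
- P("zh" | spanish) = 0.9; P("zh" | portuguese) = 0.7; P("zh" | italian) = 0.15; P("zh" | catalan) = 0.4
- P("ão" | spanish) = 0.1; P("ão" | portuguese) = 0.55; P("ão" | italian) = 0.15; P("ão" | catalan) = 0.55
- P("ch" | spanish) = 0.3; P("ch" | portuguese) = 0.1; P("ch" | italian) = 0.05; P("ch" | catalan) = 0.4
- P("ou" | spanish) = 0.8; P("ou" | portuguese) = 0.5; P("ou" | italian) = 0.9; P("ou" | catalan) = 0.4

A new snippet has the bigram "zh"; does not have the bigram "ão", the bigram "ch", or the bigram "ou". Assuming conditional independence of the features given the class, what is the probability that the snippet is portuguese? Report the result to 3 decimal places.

0.516

spanish: 0.35 × 0.9 × (1−0.1) × (1−0.3) × (1−0.8) = 0.03969
portuguese: 0.4 × 0.7 × (1−0.55) × (1−0.1) × (1−0.5) = 0.0567
italian: 0.05 × 0.15 × (1−0.15) × (1−0.05) × (1−0.9) = 0.000605625
catalan: 0.2 × 0.4 × (1−0.55) × (1−0.4) × (1−0.4) = 0.01296
P(portuguese | x) = 0.0567 / 0.109955625 ≈ 0.516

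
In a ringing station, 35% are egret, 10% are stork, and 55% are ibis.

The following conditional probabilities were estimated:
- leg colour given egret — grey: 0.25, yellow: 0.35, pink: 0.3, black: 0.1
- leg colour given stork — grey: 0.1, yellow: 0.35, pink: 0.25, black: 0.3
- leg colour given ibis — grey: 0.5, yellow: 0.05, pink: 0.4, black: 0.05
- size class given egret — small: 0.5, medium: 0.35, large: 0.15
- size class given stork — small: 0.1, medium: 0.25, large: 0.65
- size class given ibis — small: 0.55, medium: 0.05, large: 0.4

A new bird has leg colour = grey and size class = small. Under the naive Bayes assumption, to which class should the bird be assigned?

ibis

egret: 0.35 × 0.25 × 0.5 = 0.04375
stork: 0.1 × 0.1 × 0.1 = 0.001
ibis: 0.55 × 0.5 × 0.55 = 0.15125
Highest score → ibis.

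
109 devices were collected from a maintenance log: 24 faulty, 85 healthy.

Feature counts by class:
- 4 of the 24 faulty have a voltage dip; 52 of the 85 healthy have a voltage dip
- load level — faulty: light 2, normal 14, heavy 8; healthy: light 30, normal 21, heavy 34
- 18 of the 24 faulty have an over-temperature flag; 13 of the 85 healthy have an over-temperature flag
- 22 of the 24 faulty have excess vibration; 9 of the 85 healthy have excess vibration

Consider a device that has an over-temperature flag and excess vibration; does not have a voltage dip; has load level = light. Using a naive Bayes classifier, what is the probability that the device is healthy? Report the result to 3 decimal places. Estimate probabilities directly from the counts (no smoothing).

0.141

faulty: (24/109) × (20/24) × (2/24) × (18/24) × (22/24) ≈ 0.0105122
healthy: (85/109) × (33/85) × (30/85) × (13/85) × (9/85) ≈ 0.00173037
P(healthy | x) = 0.00173037 / 0.01224257 ≈ 0.141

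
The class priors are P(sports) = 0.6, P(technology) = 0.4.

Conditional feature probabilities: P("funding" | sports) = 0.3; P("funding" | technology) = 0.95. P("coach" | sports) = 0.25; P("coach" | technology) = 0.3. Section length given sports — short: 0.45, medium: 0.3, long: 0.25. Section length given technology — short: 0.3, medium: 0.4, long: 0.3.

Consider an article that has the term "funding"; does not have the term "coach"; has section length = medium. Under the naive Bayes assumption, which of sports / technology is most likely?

technology

sports: 0.6 × 0.3 × (1−0.25) × 0.3 = 0.0405
technology: 0.4 × 0.95 × (1−0.3) × 0.4 = 0.1064
Highest score → technology.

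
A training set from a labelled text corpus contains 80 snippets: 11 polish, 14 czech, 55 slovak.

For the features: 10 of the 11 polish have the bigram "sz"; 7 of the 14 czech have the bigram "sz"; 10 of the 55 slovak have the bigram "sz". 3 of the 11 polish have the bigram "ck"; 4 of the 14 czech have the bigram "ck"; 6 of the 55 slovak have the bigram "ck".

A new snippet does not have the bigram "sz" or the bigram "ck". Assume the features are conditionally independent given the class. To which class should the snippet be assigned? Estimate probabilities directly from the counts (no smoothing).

slovak

polish: (11/80) × (1/11) × (8/11) ≈ 0.00909091
czech: (14/80) × (7/14) × (10/14) = 0.0625
slovak: (55/80) × (45/55) × (49/55) ≈ 0.501136
Highest score → slovak.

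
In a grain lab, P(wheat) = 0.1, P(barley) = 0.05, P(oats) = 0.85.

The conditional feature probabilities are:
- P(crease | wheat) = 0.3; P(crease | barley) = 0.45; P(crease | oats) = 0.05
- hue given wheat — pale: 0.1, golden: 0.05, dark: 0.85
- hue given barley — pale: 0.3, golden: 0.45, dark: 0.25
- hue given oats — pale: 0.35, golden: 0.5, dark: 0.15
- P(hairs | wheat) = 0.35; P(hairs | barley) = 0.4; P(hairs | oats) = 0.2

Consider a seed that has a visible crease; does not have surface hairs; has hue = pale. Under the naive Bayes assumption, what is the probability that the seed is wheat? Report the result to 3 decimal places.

0.109

wheat: 0.1 × 0.3 × 0.1 × (1−0.35) = 0.00195
barley: 0.05 × 0.45 × 0.3 × (1−0.4) = 0.00405
oats: 0.85 × 0.05 × 0.35 × (1−0.2) = 0.0119
P(wheat | x) = 0.00195 / 0.0179 ≈ 0.109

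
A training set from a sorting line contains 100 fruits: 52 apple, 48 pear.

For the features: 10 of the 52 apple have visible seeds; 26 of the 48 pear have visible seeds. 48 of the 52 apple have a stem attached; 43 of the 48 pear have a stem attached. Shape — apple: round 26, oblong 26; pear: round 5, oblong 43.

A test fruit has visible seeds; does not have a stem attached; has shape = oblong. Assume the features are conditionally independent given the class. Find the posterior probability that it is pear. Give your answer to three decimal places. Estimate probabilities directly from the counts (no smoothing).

0.863

apple: (52/100) × (10/52) × (4/52) × (26/52) ≈ 0.00384615
pear: (48/100) × (26/48) × (5/48) × (43/48) ≈ 0.0242622
P(pear | x) = 0.0242622 / 0.02810835 ≈ 0.863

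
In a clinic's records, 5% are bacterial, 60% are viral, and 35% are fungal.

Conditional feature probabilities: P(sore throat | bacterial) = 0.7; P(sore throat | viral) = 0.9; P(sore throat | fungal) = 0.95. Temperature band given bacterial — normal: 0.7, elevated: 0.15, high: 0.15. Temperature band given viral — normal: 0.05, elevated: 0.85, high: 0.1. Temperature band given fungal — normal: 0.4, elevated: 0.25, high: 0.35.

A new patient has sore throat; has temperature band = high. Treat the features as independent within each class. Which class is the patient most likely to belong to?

bacterial: 0.05 × 0.7 × 0.15 = 0.00525
viral: 0.6 × 0.9 × 0.1 = 0.054
fungal: 0.35 × 0.95 × 0.35 = 0.116375
Highest score → fungal.

fungal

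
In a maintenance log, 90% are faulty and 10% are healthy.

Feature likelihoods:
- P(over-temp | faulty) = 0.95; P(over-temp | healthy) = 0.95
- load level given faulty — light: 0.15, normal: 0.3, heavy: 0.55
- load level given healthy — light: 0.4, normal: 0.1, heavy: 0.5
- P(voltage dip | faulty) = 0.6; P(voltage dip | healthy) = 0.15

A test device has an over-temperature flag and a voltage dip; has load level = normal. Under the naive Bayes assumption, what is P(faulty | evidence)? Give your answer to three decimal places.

faulty: 0.9 × 0.95 × 0.3 × 0.6 = 0.1539
healthy: 0.1 × 0.95 × 0.1 × 0.15 = 0.001425
P(faulty | x) = 0.1539 / 0.155325 ≈ 0.991

0.991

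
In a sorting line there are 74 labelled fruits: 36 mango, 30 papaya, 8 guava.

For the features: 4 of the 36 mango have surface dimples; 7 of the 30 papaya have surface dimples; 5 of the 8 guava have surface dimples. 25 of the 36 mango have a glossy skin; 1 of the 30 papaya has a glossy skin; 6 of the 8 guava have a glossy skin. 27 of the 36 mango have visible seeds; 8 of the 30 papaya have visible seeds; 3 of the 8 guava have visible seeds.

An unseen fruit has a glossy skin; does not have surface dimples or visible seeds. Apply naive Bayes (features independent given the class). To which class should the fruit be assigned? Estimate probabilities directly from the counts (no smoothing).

mango: (36/74) × (32/36) × (25/36) × (9/36) ≈ 0.0750751
papaya: (30/74) × (23/30) × (1/30) × (22/30) ≈ 0.0075976
guava: (8/74) × (3/8) × (6/8) × (5/8) ≈ 0.0190034
Highest score → mango.

mango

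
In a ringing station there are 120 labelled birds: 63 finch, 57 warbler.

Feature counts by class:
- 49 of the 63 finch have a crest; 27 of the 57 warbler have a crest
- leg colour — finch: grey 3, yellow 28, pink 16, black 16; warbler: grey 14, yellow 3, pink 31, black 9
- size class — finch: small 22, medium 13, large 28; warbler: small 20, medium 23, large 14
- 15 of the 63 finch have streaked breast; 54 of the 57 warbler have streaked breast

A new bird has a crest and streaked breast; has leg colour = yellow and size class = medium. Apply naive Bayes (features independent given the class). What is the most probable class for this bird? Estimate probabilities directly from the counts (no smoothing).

finch: (63/120) × (49/63) × (28/63) × (13/63) × (15/63) ≈ 0.00891632
warbler: (57/120) × (27/57) × (3/57) × (23/57) × (54/57) ≈ 0.0045269
Highest score → finch.

finch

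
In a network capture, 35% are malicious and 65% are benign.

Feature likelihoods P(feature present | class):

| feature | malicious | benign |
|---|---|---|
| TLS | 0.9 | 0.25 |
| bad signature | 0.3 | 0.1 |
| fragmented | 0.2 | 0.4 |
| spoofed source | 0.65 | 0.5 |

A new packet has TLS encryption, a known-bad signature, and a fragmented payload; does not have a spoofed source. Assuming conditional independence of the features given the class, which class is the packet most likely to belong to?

malicious: 0.35 × 0.9 × 0.3 × 0.2 × (1−0.65) = 0.006615
benign: 0.65 × 0.25 × 0.1 × 0.4 × (1−0.5) = 0.00325
Highest score → malicious.

malicious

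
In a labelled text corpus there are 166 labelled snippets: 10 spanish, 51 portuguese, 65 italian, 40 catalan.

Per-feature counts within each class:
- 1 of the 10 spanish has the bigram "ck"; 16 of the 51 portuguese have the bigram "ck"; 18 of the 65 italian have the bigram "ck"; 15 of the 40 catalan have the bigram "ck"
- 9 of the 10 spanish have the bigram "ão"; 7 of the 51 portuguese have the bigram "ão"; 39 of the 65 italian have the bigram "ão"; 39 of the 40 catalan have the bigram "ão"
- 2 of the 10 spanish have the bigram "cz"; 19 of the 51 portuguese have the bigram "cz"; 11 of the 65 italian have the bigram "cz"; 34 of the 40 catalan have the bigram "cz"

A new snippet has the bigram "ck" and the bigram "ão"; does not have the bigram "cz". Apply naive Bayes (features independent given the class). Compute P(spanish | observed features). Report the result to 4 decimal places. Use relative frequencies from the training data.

0.0543

spanish: (10/166) × (1/10) × (9/10) × (8/10) ≈ 0.00433735
portuguese: (51/166) × (16/51) × (7/51) × (32/51) ≈ 0.00830079
italian: (65/166) × (18/65) × (39/65) × (54/65) ≈ 0.05405
catalan: (40/166) × (15/40) × (39/40) × (6/40) ≈ 0.0132154
P(spanish | x) = 0.00433735 / 0.07990354 ≈ 0.0543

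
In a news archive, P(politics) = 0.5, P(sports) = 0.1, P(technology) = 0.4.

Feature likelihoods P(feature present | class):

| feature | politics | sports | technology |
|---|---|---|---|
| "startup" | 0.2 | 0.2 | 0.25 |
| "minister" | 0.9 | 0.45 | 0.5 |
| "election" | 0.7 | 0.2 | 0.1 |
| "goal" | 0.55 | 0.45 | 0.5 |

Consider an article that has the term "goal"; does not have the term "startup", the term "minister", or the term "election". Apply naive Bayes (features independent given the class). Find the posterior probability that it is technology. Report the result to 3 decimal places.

politics: 0.5 × (1−0.2) × (1−0.9) × (1−0.7) × 0.55 = 0.0066
sports: 0.1 × (1−0.2) × (1−0.45) × (1−0.2) × 0.45 = 0.01584
technology: 0.4 × (1−0.25) × (1−0.5) × (1−0.1) × 0.5 = 0.0675
P(technology | x) = 0.0675 / 0.08994 ≈ 0.751

0.751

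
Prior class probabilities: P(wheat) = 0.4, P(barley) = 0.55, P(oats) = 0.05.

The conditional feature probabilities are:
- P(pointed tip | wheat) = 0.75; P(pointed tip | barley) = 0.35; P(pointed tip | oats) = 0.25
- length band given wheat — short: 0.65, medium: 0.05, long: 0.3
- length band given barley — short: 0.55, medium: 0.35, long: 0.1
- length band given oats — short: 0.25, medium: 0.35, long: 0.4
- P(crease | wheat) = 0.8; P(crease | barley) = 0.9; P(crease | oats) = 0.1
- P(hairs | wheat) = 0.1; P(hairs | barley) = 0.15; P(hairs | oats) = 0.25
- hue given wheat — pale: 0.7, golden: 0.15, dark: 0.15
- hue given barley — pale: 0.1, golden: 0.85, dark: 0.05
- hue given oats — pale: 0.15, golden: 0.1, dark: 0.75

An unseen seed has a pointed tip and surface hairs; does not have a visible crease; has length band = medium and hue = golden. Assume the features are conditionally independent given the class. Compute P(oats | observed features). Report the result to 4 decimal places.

0.0982

wheat: 0.4 × 0.75 × 0.05 × (1−0.8) × 0.1 × 0.15 = 0.000045
barley: 0.55 × 0.35 × 0.35 × (1−0.9) × 0.15 × 0.85 = 0.00085903125
oats: 0.05 × 0.25 × 0.35 × (1−0.1) × 0.25 × 0.1 = 0.0000984375
P(oats | x) = 0.0000984375 / 0.00100246875 ≈ 0.0982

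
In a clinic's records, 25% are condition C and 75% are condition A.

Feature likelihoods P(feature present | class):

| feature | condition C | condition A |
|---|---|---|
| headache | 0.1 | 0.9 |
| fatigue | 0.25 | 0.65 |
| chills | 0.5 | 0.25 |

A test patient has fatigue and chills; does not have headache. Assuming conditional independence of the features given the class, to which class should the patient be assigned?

condition C

condition C: 0.25 × (1−0.1) × 0.25 × 0.5 = 0.028125
condition A: 0.75 × (1−0.9) × 0.65 × 0.25 = 0.0121875
Highest score → condition C.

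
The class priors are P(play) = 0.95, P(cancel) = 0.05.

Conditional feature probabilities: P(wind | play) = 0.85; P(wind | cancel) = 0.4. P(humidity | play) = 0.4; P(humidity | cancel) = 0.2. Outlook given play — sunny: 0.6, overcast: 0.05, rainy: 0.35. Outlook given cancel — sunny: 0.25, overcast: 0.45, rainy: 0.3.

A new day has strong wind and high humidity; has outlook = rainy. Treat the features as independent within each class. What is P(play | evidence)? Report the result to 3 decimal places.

play: 0.95 × 0.85 × 0.4 × 0.35 = 0.11305
cancel: 0.05 × 0.4 × 0.2 × 0.3 = 0.0012
P(play | x) = 0.11305 / 0.11425 ≈ 0.989

0.989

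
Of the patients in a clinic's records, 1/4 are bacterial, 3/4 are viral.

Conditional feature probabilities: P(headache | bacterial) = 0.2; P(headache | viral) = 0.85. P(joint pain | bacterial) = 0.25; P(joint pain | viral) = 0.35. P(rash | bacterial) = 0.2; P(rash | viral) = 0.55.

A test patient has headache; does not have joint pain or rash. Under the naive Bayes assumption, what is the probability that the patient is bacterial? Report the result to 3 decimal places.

bacterial: 0.25 × 0.2 × (1−0.25) × (1−0.2) = 0.03
viral: 0.75 × 0.85 × (1−0.35) × (1−0.55) = 0.18646875
P(bacterial | x) = 0.03 / 0.21646875 ≈ 0.139

0.139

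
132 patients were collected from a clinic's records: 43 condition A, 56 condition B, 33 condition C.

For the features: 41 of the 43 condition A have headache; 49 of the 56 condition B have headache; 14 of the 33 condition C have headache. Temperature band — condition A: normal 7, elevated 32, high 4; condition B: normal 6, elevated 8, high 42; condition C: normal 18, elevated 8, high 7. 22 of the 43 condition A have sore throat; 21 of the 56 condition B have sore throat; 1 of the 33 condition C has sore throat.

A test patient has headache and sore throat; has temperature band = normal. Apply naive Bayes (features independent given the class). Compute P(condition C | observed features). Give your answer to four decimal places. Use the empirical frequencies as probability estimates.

0.0412

condition A: (43/132) × (41/43) × (7/43) × (22/43) ≈ 0.0258698
condition B: (56/132) × (49/56) × (6/56) × (21/56) ≈ 0.0149148
condition C: (33/132) × (14/33) × (18/33) × (1/33) ≈ 0.00175307
P(condition C | x) = 0.00175307 / 0.04253767 ≈ 0.0412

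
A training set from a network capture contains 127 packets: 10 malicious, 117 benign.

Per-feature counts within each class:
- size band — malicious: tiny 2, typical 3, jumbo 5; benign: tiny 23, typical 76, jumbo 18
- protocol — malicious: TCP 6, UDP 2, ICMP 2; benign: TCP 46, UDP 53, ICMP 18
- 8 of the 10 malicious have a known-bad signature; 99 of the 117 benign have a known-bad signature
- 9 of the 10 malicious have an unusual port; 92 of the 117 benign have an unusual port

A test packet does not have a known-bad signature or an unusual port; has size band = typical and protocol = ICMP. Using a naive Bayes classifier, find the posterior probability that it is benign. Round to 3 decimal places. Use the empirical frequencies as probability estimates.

malicious: (10/127) × (3/10) × (2/10) × (2/10) × (1/10) ≈ 0.0000944882
benign: (117/127) × (76/117) × (18/117) × (18/117) × (25/117) ≈ 0.00302648
P(benign | x) = 0.00302648 / 0.0031209682 ≈ 0.970

0.970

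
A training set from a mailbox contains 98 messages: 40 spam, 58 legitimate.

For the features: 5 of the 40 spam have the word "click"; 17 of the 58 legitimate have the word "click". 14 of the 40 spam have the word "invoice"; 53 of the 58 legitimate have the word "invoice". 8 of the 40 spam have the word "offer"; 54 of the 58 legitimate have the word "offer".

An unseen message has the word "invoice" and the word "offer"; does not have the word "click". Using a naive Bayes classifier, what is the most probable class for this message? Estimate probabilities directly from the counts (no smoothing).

spam: (40/98) × (35/40) × (14/40) × (8/40) = 0.025
legitimate: (58/98) × (41/58) × (53/58) × (54/58) ≈ 0.355936
Highest score → legitimate.

legitimate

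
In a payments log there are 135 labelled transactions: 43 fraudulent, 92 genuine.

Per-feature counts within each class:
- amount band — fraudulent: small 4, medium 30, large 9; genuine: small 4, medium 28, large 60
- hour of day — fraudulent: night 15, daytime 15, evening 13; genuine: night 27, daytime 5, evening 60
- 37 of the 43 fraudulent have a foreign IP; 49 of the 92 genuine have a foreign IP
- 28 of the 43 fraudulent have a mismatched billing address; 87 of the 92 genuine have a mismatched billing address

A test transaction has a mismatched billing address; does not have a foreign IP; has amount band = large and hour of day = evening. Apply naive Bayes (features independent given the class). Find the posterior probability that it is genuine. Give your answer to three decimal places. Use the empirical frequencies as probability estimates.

0.986

fraudulent: (43/135) × (9/43) × (13/43) × (6/43) × (28/43) ≈ 0.00183129
genuine: (92/135) × (60/92) × (60/92) × (43/92) × (87/92) ≈ 0.128113
P(genuine | x) = 0.128113 / 0.12994429 ≈ 0.986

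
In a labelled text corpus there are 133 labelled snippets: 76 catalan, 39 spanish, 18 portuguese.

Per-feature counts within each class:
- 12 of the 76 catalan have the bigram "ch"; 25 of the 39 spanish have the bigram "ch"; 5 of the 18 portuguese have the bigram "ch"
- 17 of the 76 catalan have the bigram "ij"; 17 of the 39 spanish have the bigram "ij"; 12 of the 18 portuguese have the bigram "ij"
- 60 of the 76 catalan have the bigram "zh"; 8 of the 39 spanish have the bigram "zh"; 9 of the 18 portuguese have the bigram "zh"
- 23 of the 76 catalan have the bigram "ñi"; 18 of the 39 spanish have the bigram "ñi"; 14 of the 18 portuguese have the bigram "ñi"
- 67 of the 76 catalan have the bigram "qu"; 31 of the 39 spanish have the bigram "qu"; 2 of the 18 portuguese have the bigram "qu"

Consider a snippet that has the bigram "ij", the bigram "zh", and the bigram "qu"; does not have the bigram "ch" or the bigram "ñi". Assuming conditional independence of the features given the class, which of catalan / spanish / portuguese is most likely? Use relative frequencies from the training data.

catalan

catalan: (76/133) × (64/76) × (17/76) × (60/76) × (53/76) × (67/76) ≈ 0.0522426
spanish: (39/133) × (14/39) × (17/39) × (8/39) × (21/39) × (31/39) ≈ 0.00402845
portuguese: (18/133) × (13/18) × (12/18) × (9/18) × (4/18) × (2/18) ≈ 0.00080448
Highest score → catalan.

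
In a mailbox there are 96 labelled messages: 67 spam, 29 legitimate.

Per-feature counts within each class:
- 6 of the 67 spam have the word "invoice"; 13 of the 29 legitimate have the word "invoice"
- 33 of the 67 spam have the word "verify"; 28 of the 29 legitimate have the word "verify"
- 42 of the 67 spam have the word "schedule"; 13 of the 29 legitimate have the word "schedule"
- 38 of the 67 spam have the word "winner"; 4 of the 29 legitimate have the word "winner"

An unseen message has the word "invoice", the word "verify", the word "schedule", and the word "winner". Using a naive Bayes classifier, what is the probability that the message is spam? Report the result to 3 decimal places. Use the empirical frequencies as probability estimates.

0.575

spam: (67/96) × (6/67) × (33/67) × (42/67) × (38/67) ≈ 0.0109447
legitimate: (29/96) × (13/29) × (28/29) × (13/29) × (4/29) ≈ 0.00808425
P(spam | x) = 0.0109447 / 0.01902895 ≈ 0.575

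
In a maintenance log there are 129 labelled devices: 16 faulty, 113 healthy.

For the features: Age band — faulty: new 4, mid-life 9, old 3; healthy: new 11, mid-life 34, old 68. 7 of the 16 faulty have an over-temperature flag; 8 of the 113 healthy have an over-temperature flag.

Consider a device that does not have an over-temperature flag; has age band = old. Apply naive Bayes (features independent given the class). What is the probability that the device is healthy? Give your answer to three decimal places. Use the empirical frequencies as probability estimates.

0.974

faulty: (16/129) × (3/16) × (9/16) ≈ 0.0130814
healthy: (113/129) × (68/113) × (105/113) ≈ 0.489813
P(healthy | x) = 0.489813 / 0.5028944 ≈ 0.974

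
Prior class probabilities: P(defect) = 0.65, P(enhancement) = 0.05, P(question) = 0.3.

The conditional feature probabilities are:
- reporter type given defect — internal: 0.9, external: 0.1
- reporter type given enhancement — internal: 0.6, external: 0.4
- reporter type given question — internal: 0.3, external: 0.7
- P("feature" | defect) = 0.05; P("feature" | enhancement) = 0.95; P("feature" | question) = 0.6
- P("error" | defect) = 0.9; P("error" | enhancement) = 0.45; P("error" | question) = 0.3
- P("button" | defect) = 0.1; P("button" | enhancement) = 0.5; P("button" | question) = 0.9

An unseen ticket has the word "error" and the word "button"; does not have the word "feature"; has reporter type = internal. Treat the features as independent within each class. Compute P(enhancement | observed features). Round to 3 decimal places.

0.006

defect: 0.65 × 0.9 × (1−0.05) × 0.9 × 0.1 = 0.0500175
enhancement: 0.05 × 0.6 × (1−0.95) × 0.45 × 0.5 = 0.0003375
question: 0.3 × 0.3 × (1−0.6) × 0.3 × 0.9 = 0.00972
P(enhancement | x) = 0.0003375 / 0.060075 ≈ 0.006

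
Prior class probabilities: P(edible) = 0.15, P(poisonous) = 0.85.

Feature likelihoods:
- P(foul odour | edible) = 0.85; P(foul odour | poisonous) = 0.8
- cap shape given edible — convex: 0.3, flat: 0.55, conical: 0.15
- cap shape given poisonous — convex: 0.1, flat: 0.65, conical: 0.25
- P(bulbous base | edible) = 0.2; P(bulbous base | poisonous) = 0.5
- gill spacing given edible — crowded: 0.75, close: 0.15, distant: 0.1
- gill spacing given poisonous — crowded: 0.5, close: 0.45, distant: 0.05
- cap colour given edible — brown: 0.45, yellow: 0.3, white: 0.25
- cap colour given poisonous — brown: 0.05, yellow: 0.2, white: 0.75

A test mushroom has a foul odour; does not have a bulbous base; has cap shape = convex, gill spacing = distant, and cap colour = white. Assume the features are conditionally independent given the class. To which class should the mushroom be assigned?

edible: 0.15 × 0.85 × 0.3 × (1−0.2) × 0.1 × 0.25 = 0.000765
poisonous: 0.85 × 0.8 × 0.1 × (1−0.5) × 0.05 × 0.75 = 0.001275
Highest score → poisonous.

poisonous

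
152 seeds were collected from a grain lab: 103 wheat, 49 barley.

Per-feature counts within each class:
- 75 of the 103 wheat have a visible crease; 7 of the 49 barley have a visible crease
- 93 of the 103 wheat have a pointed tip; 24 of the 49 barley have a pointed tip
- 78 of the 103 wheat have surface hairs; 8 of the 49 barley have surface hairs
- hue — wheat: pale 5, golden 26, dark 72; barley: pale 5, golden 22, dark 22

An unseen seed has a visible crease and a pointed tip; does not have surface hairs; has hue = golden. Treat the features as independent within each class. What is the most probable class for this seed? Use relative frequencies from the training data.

wheat: (103/152) × (75/103) × (93/103) × (25/103) × (26/103) ≈ 0.0272962
barley: (49/152) × (7/49) × (24/49) × (41/49) × (22/49) ≈ 0.00847391
Highest score → wheat.

wheat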